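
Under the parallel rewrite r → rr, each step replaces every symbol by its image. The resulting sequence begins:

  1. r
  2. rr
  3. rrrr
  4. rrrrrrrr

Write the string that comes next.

Rewriting each symbol of rrrrrrrr: r→rr, r→rr, r→rr, r→rr, r→rr, r→rr, r→rr, r→rr, which concatenates to rr rr rr rr rr rr rr rr.

rrrrrrrrrrrrrrrr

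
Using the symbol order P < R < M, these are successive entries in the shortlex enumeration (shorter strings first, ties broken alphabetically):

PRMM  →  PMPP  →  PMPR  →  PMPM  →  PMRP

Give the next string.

PMRR

Treat PMRP as a base-3 numeral over the given alphabet and add one, carrying through any trailing M's.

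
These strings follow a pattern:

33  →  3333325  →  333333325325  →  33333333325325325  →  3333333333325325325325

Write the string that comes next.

333333333333325325325325325

Each term wraps the previous one in 33 on the left and 325 on the right.
So the next term is 33·3333333333325325325325·325.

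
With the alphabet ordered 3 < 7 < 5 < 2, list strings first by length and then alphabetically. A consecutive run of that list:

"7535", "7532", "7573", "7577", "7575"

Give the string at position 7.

7553

Continuing the enumeration 2 steps past 7575: 7575 → 7572 → (answer).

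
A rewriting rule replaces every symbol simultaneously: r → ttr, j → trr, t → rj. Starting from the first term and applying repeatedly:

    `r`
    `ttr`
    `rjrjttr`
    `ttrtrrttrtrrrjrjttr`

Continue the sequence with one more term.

φ(ttrtrrttrtrrrjrjttr) expands symbol-by-symbol to rj rj ttr rj ttr ttr rj rj ttr rj ttr ttr ttr trr ttr trr rj rj ttr; joining the 19 pieces gives the next term.

rjrjttrrjttrttrrjrjttrrjttrttrttrtrrttrtrrrjrjttr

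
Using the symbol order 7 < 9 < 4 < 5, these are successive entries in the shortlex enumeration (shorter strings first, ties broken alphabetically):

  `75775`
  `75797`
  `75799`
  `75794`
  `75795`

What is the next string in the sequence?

Find the rightmost character of 75795 below 5, bump it to the next letter, and reset everything to its right to 7.

75747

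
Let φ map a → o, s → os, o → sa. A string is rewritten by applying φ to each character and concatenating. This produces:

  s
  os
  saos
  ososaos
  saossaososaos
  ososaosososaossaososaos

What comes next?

saossaososaossaossaososaosososaossaososaos

Applying the rule to each of the 23 symbols of ososaosososaossaososaos gives the pieces sa os sa os o sa os sa os sa os o sa os os o sa os sa os o sa os, which concatenate to the answer.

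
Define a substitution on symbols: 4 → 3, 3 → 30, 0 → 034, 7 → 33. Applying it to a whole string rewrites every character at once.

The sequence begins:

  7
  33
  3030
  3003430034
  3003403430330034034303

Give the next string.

300340343030343033003430300340343030343033003430

Applying the rule to each of the 22 symbols of 3003403430330034034303 gives the pieces 30 034 034 30 3 034 30 3 30 034 30 30 034 034 30 3 034 30 3 30 034 30, which concatenate to the answer.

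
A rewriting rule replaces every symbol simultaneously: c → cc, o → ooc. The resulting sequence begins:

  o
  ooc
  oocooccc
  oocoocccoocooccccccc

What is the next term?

oocoocccoocoocccccccoocoocccoocooccccccccccccccc

φ(oocoocccoocooccccccc) expands symbol-by-symbol to ooc ooc cc ooc ooc cc cc cc ooc ooc cc ooc ooc cc cc cc cc cc cc cc; joining the 20 pieces gives the next term.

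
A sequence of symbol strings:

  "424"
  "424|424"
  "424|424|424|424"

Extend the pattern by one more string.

424|424|424|424|424|424|424|424

Every step duplicates the string with '|' between the halves.
So the next term is two copies of 424|424|424|424 with '|' between the halves.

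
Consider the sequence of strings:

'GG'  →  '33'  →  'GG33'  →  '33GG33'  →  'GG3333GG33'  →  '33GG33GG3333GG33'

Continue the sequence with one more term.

Each term (from the third on) is the two preceding terms concatenated in order: term 3 = GG·33 = GG33.
So term 7 is GG3333GG33·33GG33GG3333GG33.

GG3333GG3333GG33GG3333GG33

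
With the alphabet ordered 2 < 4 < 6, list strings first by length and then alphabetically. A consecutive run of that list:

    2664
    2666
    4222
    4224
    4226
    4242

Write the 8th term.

Advancing 2 positions from 4242 through 4242 → 4244 reaches term 8.

4246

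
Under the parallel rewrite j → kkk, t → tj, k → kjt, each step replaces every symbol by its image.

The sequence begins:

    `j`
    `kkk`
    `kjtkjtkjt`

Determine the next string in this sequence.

kjtkkktjkjtkkktjkjtkkktj

Rewriting each symbol of kjtkjtkjt: k→kjt, j→kkk, t→tj, k→kjt, j→kkk, t→tj, k→kjt, j→kkk, t→tj, which concatenates to kjt kkk tj kjt kkk tj kjt kkk tj.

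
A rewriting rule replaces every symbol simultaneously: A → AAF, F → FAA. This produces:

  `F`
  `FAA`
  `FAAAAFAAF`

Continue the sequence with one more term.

FAAAAFAAFAAFAAFFAAAAFAAFFAA

Rewriting each symbol of FAAAAFAAF: F→FAA, A→AAF, A→AAF, A→AAF, A→AAF, F→FAA, A→AAF, A→AAF, F→FAA, which concatenates to FAA AAF AAF AAF AAF FAA AAF AAF FAA.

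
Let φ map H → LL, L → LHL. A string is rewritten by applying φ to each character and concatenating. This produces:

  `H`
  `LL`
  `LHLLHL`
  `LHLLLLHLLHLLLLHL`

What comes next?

φ(LHLLLLHLLHLLLLHL) expands symbol-by-symbol to LHL LL LHL LHL LHL LHL LL LHL LHL LL LHL LHL LHL LHL LL LHL; joining the 16 pieces gives the next term.

LHLLLLHLLHLLHLLHLLLLHLLHLLLLHLLHLLHLLHLLLLHL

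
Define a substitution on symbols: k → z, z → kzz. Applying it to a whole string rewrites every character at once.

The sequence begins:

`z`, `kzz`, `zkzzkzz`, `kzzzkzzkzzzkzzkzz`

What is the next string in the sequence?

Applying the rule to each of the 17 symbols of kzzzkzzkzzzkzzkzz gives the pieces z kzz kzz kzz z kzz kzz z kzz kzz kzz z kzz kzz z kzz kzz, which concatenate to the answer.

zkzzkzzkzzzkzzkzzzkzzkzzkzzzkzzkzzzkzzkzz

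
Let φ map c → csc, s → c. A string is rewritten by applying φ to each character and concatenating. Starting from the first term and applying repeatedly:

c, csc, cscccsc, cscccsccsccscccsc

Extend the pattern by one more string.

Rewriting the 17 symbols of cscccsccsccscccsc one by one yields csc c csc csc csc c csc csc c csc csc c csc csc csc c csc; concatenated:

cscccsccsccscccsccscccsccscccsccsccscccsc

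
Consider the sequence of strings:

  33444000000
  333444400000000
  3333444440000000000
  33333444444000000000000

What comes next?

Reading off run lengths: 3 runs 2, 3, 4, 5; 4 runs 3, 4, 5, 6; 0 runs 6, 8, 10, 12 — each is linear in n, where the shown terms are n = 3, 4, 5, 6.
At n = 7 the blocks have lengths 6, 7, 14.

333333444444400000000000000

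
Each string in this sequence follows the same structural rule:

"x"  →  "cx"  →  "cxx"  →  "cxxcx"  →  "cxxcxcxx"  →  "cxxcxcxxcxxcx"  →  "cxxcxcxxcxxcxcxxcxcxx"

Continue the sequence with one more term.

This is a Fibonacci-style word recurrence s(k) = s(k−1)·s(k−2): e.g. cx·x = cxx.
Continuing: cxxcxcxxcxxcxcxxcxcxx · cxxcxcxxcxxcx gives term 8.

cxxcxcxxcxxcxcxxcxcxxcxxcxcxxcxxcx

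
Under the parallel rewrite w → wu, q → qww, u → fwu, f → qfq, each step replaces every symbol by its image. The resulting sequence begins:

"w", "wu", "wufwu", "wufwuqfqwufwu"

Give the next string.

φ(wufwuqfqwufwu) expands symbol-by-symbol to wu fwu qfq wu fwu qww qfq qww wu fwu qfq wu fwu; joining the 13 pieces gives the next term.

wufwuqfqwufwuqwwqfqqwwwufwuqfqwufwu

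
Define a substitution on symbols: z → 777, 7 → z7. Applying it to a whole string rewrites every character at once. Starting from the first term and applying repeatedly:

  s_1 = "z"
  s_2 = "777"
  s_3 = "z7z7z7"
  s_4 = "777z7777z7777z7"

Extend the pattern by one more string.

Applying the rule to each of the 15 symbols of 777z7777z7777z7 gives the pieces z7 z7 z7 777 z7 z7 z7 z7 777 z7 z7 z7 z7 777 z7, which concatenate to the answer.

z7z7z7777z7z7z7z7777z7z7z7z7777z7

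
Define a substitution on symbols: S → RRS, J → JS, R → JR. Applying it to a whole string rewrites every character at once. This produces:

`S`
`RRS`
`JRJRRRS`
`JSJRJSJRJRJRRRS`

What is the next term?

φ(JSJRJSJRJRJRRRS) expands symbol-by-symbol to JS RRS JS JR JS RRS JS JR JS JR JS JR JR JR RRS; joining the 15 pieces gives the next term.

JSRRSJSJRJSRRSJSJRJSJRJSJRJRJRRRS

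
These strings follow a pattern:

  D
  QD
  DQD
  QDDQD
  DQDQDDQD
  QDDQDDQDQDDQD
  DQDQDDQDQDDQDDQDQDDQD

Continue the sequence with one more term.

QDDQDDQDQDDQDDQDQDDQDQDDQDDQDQDDQD

Each term (from the third on) is the two preceding terms concatenated in order: term 3 = D·QD = DQD.
Continuing: QDDQDDQDQDDQD · DQDQDDQDQDDQDDQDQDDQD gives term 8.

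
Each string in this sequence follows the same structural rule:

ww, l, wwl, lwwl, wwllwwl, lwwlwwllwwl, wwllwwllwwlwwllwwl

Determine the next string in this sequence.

lwwlwwllwwlwwllwwllwwlwwllwwl

Each term (from the third on) is the two preceding terms concatenated in order: term 3 = ww·l = wwl.
Continuing: lwwlwwllwwl · wwllwwllwwlwwllwwl gives term 8.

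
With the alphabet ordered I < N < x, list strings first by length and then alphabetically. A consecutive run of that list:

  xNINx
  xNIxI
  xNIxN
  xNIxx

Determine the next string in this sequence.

Find the rightmost character of xNIxx below x, bump it to the next letter, and reset everything to its right to I.

xNNII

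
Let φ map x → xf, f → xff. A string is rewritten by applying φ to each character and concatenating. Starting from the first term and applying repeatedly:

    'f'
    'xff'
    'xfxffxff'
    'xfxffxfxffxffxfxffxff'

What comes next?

Rewriting the 21 symbols of xfxffxfxffxffxfxffxff one by one yields xf xff xf xff xff xf xff xf xff xff xf xff xff xf xff xf xff xff xf xff xff; concatenated:

xfxffxfxffxffxfxffxfxffxffxfxffxffxfxffxfxffxffxfxffxff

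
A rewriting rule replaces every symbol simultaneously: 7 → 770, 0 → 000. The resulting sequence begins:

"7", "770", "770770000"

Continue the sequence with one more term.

770770000770770000000000000

Rewriting each symbol of 770770000: 7→770, 7→770, 0→000, 7→770, 7→770, 0→000, 0→000, 0→000, 0→000, which concatenates to 770 770 000 770 770 000 000 000 000.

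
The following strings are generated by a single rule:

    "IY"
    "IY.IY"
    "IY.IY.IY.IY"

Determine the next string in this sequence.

Each string is two copies of the previous one joined by '.'.
One more doubling of IY.IY.IY.IY gives the answer.

IY.IY.IY.IY.IY.IY.IY.IY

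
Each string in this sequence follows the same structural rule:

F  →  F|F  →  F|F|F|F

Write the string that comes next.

F|F|F|F|F|F|F|F

Every step duplicates the string with '|' between the halves.
One more doubling of F|F|F|F gives the answer.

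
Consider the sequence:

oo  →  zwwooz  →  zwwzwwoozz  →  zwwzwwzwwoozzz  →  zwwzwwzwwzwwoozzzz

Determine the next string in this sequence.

Every step adds zww to the front and z to the end of the previous string.
One more step from zwwzwwzwwzwwoozzzz gives the answer.

zwwzwwzwwzwwzwwoozzzzz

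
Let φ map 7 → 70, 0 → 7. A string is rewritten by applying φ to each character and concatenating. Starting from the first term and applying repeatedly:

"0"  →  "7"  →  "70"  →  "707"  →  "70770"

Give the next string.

70770707

Expanding 70770: 7→70, 0→7, 7→70, 7→70, 0→7. Concatenated: 70 7 70 70 7.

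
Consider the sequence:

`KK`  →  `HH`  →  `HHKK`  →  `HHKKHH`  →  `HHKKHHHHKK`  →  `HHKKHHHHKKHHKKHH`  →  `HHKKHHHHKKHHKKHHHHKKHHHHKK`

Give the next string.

Each term (from the third on) is the previous term followed by the one before it: term 3 = HH·KK = HHKK.
Continuing: HHKKHHHHKKHHKKHHHHKKHHHHKK · HHKKHHHHKKHHKKHH gives term 8.

HHKKHHHHKKHHKKHHHHKKHHHHKKHHKKHHHHKKHHKKHH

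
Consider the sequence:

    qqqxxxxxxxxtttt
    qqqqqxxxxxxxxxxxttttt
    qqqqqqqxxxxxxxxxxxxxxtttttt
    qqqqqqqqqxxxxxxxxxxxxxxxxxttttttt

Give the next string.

Reading off run lengths: q runs 3, 5, 7, 9; x runs 8, 11, 14, 17; t runs 4, 5, 6, 7 — each is linear in n, where the shown terms are n = 2, 3, 4, 5.
For the next term, n = 6, so the run lengths are 11, 20, 8.

qqqqqqqqqqqxxxxxxxxxxxxxxxxxxxxtttttttt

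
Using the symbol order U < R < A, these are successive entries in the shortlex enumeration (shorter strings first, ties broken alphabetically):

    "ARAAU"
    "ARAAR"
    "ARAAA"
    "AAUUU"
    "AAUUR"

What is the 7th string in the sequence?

Stepping forward 2 times from AAUUR: AAUUR → AAUUA, then the target.

AAURU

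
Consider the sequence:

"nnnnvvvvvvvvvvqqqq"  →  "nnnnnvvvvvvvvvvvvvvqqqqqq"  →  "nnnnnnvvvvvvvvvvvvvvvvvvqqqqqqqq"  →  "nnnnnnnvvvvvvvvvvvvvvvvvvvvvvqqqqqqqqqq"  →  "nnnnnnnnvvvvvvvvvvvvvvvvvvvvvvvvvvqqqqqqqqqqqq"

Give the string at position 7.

nnnnnnnnnnvvvvvvvvvvvvvvvvvvvvvvvvvvvvvvvvvvqqqqqqqqqqqqqqqq

Term n consists of n+2 n's, followed by 4n+2 v's, followed by 2n q's, where the shown terms are n = 2, 3, 4, 5, 6.
Setting n = 8 gives 10, 34, 16 characters in each block.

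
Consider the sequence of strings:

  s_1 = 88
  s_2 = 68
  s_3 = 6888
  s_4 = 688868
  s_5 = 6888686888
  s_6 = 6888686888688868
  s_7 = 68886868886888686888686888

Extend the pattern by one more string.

This is a Fibonacci-style word recurrence s(k) = s(k−1)·s(k−2): e.g. 68·88 = 6888.
Continuing: 68886868886888686888686888 · 6888686888688868 gives term 8.

688868688868886868886868886888686888688868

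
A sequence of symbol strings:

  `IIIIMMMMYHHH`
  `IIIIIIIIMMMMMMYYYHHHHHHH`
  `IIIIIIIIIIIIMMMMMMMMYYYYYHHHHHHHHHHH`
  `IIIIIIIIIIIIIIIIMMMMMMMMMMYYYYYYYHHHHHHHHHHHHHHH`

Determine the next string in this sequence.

Reading off run lengths: I runs 4, 8, 12, 16; M runs 4, 6, 8, 10; Y runs 1, 3, 5, 7; H runs 3, 7, 11, 15 — each is linear in n (n = 1, 2, …).
Setting n = 5 gives 20, 12, 9, 19 characters in each block.

IIIIIIIIIIIIIIIIIIIIMMMMMMMMMMMMYYYYYYYYYHHHHHHHHHHHHHHHHHHH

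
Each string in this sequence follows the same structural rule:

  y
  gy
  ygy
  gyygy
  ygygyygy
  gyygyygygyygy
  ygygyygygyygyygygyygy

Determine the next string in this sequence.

Each term (from the third on) is the two preceding terms concatenated in order: term 3 = y·gy = ygy.
The next term joins gyygyygygyygy and ygygyygygyygyygygyygy.

gyygyygygyygyygygyygygyygyygygyygy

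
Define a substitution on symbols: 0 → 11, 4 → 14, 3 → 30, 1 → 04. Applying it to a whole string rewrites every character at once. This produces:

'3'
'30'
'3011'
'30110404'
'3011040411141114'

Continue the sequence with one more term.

φ(3011040411141114) expands symbol-by-symbol to 30 11 04 04 11 14 11 14 04 04 04 14 04 04 04 14; joining the 16 pieces gives the next term.

30110404111411140404041404040414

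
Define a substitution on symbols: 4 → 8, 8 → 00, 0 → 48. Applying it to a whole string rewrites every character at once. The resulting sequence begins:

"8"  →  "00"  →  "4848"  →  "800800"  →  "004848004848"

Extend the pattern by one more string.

Apply φ to 004848004848 symbol by symbol: 0→48, 0→48, 4→8, 8→00, 4→8, 8→00, 0→48, 0→48, 4→8, 8→00, 4→8, 8→00; joined: 48 48 8 00 8 00 48 48 8 00 8 00.

48488008004848800800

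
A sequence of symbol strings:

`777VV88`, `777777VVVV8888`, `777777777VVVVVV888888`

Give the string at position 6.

777777777777777777VVVVVVVVVVVV888888888888

Reading off run lengths: 7 runs 3, 6, 9; V runs 2, 4, 6; 8 runs 2, 4, 6 — each is linear in n (n = 1, 2, …).
At n = 6 the blocks have lengths 18, 12, 12.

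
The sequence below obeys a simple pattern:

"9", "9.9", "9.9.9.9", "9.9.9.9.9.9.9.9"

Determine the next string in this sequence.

Each string is two copies of the previous one joined by '.'.
Doubling 9.9.9.9.9.9.9.9 with '.' between the halves:

9.9.9.9.9.9.9.9.9.9.9.9.9.9.9.9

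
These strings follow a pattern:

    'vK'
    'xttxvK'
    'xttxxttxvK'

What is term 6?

Every step adds xttx at the front: s(k+1) = xttx·s(k).
From xttxxttxvK, 3 further steps: xttxxttxvK → xttxxttxxttxvK → xttxxttxxttxxttxvK → (answer).

xttxxttxxttxxttxxttxvK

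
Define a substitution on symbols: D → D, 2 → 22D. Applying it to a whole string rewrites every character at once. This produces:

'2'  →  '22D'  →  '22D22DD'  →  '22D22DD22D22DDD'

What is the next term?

φ(22D22DD22D22DDD) expands symbol-by-symbol to 22D 22D D 22D 22D D D 22D 22D D 22D 22D D D D; joining the 15 pieces gives the next term.

22D22DD22D22DDD22D22DD22D22DDDD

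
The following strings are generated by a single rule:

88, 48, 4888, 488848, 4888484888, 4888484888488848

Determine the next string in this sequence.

48884848884888484888484888

From term 3 onward, concatenate the last term with the second-to-last: 48·88 = 4888, 4888·48 = 488848, …
Continuing: 4888484888488848 · 4888484888 gives term 7.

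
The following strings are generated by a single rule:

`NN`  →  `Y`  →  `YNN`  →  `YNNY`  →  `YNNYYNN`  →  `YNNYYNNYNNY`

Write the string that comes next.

Each term (from the third on) is the previous term followed by the one before it: term 3 = Y·NN = YNN.
Continuing: YNNYYNNYNNY · YNNYYNN gives term 7.

YNNYYNNYNNYYNNYYNN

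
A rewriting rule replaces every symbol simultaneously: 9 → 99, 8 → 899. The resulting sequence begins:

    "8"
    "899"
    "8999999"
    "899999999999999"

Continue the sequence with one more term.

φ(899999999999999) expands symbol-by-symbol to 899 99 99 99 99 99 99 99 99 99 99 99 99 99 99; joining the 15 pieces gives the next term.

8999999999999999999999999999999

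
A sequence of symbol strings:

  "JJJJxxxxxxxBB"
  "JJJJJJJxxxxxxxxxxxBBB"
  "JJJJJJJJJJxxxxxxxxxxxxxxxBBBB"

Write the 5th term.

JJJJJJJJJJJJJJJJxxxxxxxxxxxxxxxxxxxxxxxBBBBBB

Each string has the form J^{3n-2} x^{4n-1} B^{n}, where the shown terms are n = 2, 3, 4.
Setting n = 6 gives 16, 23, 6 characters in each block.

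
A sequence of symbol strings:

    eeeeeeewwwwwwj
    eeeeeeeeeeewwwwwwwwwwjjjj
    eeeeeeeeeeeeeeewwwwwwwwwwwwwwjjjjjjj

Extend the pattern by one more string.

eeeeeeeeeeeeeeeeeeewwwwwwwwwwwwwwwwwwjjjjjjjjjj

Term n consists of 4n+3 e's, followed by 4n+2 w's, followed by 3n-2 j's (n = 1, 2, …).
Setting n = 4 gives 19, 18, 10 characters in each block.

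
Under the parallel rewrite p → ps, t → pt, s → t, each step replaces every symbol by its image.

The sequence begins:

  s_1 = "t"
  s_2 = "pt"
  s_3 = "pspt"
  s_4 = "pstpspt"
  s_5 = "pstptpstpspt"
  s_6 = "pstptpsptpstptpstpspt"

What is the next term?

φ(pstptpsptpstptpstpspt) expands symbol-by-symbol to ps t pt ps pt ps t ps pt ps t pt ps pt ps t pt ps t ps pt; joining the 21 pieces gives the next term.

pstptpsptpstpsptpstptpsptpstptpstpspt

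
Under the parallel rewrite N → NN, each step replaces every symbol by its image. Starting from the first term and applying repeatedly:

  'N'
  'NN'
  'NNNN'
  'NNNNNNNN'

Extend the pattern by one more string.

Expanding NNNNNNNN: N→NN, N→NN, N→NN, N→NN, N→NN, N→NN, N→NN, N→NN. Concatenated: NN NN NN NN NN NN NN NN.

NNNNNNNNNNNNNNNN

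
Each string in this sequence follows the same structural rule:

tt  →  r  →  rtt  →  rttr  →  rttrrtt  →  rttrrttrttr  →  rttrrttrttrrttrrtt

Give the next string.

This is a Fibonacci-style word recurrence s(k) = s(k−1)·s(k−2): e.g. r·tt = rtt.
So term 8 is rttrrttrttrrttrrtt·rttrrttrttr.

rttrrttrttrrttrrttrttrrttrttr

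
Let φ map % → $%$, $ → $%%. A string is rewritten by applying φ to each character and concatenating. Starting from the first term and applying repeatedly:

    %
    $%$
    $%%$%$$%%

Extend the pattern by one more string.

Expanding $%%$%$$%%: $→$%%, %→$%$, %→$%$, $→$%%, %→$%$, $→$%%, $→$%%, %→$%$, %→$%$. Concatenated: $%% $%$ $%$ $%% $%$ $%% $%% $%$ $%$.

$%%$%$$%$$%%$%$$%%$%%$%$$%$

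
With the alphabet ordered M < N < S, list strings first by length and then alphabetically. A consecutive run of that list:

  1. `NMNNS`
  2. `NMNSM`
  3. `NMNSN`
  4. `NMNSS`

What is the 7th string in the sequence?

Continuing the enumeration 3 steps past NMNSS: NMNSS → NMSMM → NMSMN → (answer).

NMSMS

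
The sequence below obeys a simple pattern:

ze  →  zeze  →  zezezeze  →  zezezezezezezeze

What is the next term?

Every step duplicates the string.
Doubling zezezezezezezeze:

zezezezezezezezezezezezezezezeze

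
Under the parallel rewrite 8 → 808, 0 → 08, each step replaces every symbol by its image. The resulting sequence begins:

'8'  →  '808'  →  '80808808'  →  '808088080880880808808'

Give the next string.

8080880808808808088080880880808808808088080880880808808

Replace each of the 21 characters of 808088080880880808808 in place — 808 08 808 08 808 808 08 808 08 808 808 08 808 808 08 808 08 808 808 08 808 — and concatenate.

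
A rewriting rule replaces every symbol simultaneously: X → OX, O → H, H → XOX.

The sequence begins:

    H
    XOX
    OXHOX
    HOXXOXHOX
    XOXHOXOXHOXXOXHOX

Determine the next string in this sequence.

φ(XOXHOXOXHOXXOXHOX) expands symbol-by-symbol to OX H OX XOX H OX H OX XOX H OX OX H OX XOX H OX; joining the 17 pieces gives the next term.

OXHOXXOXHOXHOXXOXHOXOXHOXXOXHOX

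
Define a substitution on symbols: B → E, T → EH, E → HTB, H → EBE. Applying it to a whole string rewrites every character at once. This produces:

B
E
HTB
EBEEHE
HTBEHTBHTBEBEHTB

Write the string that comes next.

Rewriting the 16 symbols of HTBEHTBHTBEBEHTB one by one yields EBE EH E HTB EBE EH E EBE EH E HTB E HTB EBE EH E; concatenated:

EBEEHEHTBEBEEHEEBEEHEHTBEHTBEBEEHE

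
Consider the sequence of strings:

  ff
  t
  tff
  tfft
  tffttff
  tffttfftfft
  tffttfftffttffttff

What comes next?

Each term (from the third on) is the previous term followed by the one before it: term 3 = t·ff = tff.
The next term joins tffttfftffttffttff and tffttfftfft.

tffttfftffttffttfftffttfftfft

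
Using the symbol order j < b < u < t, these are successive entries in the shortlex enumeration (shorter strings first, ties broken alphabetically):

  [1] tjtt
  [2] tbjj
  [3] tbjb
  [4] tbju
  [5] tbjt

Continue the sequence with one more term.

The successor of tbjt increments the rightmost position that isn't already t and resets every position after it to j.

tbbj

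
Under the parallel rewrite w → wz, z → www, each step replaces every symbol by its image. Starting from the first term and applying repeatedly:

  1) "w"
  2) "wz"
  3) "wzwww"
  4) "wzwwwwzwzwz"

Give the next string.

Rewriting each symbol of wzwwwwzwzwz: w→wz, z→www, w→wz, w→wz, w→wz, w→wz, z→www, w→wz, z→www, w→wz, z→www, which concatenates to wz www wz wz wz wz www wz www wz www.

wzwwwwzwzwzwzwwwwzwwwwzwww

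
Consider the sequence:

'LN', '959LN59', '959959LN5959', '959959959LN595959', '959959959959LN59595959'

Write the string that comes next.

959959959959959LN5959595959

Every step adds 959 to the front and 59 to the end of the previous string.
One more step from 959959959959LN59595959 gives the answer.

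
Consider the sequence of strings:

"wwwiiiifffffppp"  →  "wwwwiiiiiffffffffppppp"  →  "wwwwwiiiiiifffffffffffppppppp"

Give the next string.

Each string has the form w^{n+1} i^{n+2} f^{3n-1} p^{2n-1}, where the shown terms are n = 2, 3, 4.
At n = 5 the blocks have lengths 6, 7, 14, 9.

wwwwwwiiiiiiiffffffffffffffppppppppp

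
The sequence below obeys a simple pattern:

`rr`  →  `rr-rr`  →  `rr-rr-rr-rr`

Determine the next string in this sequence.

Each string is two copies of the previous one joined by '-'.
So the next term is two copies of rr-rr-rr-rr with '-' between the halves.

rr-rr-rr-rr-rr-rr-rr-rr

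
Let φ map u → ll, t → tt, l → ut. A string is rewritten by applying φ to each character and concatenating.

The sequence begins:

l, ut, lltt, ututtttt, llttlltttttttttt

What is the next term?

Replace each of the 16 characters of llttlltttttttttt in place — ut ut tt tt ut ut tt tt tt tt tt tt tt tt tt tt — and concatenate.

ututttttututtttttttttttttttttttt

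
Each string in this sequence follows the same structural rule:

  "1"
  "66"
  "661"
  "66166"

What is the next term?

66166661

From term 3 onward, concatenate the last term with the second-to-last: 66·1 = 661, 661·66 = 66166, …
The next term joins 66166 and 661.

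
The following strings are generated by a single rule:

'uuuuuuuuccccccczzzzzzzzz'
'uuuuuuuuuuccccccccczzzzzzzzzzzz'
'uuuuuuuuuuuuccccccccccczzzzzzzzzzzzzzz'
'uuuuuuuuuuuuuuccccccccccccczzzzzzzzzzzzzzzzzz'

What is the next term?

Term n consists of 2n+2 u's, followed by 2n+1 c's, followed by 3n z's, where the shown terms are n = 3, 4, 5, 6.
At n = 7 the blocks have lengths 16, 15, 21.

uuuuuuuuuuuuuuuuccccccccccccccczzzzzzzzzzzzzzzzzzzzz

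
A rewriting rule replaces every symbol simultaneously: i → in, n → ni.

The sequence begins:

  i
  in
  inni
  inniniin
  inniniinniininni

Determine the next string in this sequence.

inniniinniininniniininniinniniin

φ(inniniinniininni) expands symbol-by-symbol to in ni ni in ni in in ni ni in in ni in ni ni in; joining the 16 pieces gives the next term.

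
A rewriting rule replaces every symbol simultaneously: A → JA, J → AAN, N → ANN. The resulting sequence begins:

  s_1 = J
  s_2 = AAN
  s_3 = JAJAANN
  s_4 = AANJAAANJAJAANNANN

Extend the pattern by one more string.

Replace each of the 18 characters of AANJAAANJAJAANNANN in place — JA JA ANN AAN JA JA JA ANN AAN JA AAN JA JA ANN ANN JA ANN ANN — and concatenate.

JAJAANNAANJAJAJAANNAANJAAANJAJAANNANNJAANNANN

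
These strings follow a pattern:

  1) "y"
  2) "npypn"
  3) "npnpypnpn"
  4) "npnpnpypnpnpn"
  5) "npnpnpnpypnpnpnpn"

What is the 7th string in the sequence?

Every step adds np to the front and pn to the end of the previous string.
From npnpnpnpypnpnpnpn, 2 further steps: npnpnpnpypnpnpnpn → npnpnpnpnpypnpnpnpnpn → (answer).

npnpnpnpnpnpypnpnpnpnpnpn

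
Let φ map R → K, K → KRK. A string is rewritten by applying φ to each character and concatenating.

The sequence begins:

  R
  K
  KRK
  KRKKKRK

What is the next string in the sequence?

KRKKKRKKRKKRKKKRK

Rewriting each symbol of KRKKKRK: K→KRK, R→K, K→KRK, K→KRK, K→KRK, R→K, K→KRK, which concatenates to KRK K KRK KRK KRK K KRK.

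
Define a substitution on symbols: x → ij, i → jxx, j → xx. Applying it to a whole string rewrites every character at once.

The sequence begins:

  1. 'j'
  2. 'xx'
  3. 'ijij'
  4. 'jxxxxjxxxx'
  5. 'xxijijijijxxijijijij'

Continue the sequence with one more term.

ijijjxxxxjxxxxjxxxxjxxxxijijjxxxxjxxxxjxxxxjxxxx

φ(xxijijijijxxijijijij) expands symbol-by-symbol to ij ij jxx xx jxx xx jxx xx jxx xx ij ij jxx xx jxx xx jxx xx jxx xx; joining the 20 pieces gives the next term.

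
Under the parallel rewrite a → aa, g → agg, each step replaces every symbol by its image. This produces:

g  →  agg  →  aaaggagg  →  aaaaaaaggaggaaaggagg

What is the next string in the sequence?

φ(aaaaaaaggaggaaaggagg) expands symbol-by-symbol to aa aa aa aa aa aa aa agg agg aa agg agg aa aa aa agg agg aa agg agg; joining the 20 pieces gives the next term.

aaaaaaaaaaaaaaaggaggaaaggaggaaaaaaaggaggaaaggagg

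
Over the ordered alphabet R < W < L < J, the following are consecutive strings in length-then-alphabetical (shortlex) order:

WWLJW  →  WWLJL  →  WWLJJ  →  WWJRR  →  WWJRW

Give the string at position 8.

WWJWR

Stepping forward 3 times from WWJRW: WWJRW → WWJRL → WWJRJ, then the target.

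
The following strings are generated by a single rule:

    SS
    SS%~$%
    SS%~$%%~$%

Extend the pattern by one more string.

Each term is the previous one with %~$% appended.
One more step from SS%~$%%~$% gives the answer.

SS%~$%%~$%%~$%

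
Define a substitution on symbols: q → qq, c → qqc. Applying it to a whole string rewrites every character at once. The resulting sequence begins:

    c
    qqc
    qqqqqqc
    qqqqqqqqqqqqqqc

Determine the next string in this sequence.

Rewriting the 15 symbols of qqqqqqqqqqqqqqc one by one yields qq qq qq qq qq qq qq qq qq qq qq qq qq qq qqc; concatenated:

qqqqqqqqqqqqqqqqqqqqqqqqqqqqqqc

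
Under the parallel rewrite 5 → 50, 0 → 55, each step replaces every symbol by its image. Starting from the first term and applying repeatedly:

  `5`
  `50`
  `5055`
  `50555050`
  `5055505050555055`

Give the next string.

50555050505550555055505050555050

φ(5055505050555055) expands symbol-by-symbol to 50 55 50 50 50 55 50 55 50 55 50 50 50 55 50 50; joining the 16 pieces gives the next term.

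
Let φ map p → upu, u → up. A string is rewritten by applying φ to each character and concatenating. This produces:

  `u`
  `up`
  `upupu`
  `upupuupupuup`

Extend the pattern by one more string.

Apply φ to upupuupupuup symbol by symbol: u→up, p→upu, u→up, p→upu, u→up, u→up, p→upu, u→up, p→upu, u→up, u→up, p→upu; joined: up upu up upu up up upu up upu up up upu.

upupuupupuupupupuupupuupupupu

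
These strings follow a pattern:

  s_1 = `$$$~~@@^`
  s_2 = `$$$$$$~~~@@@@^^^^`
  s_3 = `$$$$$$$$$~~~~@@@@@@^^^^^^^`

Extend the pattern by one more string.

Term n consists of 3n $'s, followed by n+1 ~'s, followed by 2n @'s, followed by 3n-2 ^'s (n = 1, 2, …).
For the next term, n = 4, so the run lengths are 12, 5, 8, 10.

$$$$$$$$$$$$~~~~~@@@@@@@@^^^^^^^^^^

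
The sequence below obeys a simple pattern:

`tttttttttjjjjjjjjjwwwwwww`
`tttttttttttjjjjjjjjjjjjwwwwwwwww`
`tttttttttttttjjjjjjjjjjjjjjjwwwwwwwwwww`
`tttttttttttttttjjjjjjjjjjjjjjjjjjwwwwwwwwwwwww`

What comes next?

Term n consists of 2n+3 t's, followed by 3n j's, followed by 2n+1 w's, where the shown terms are n = 3, 4, 5, 6.
At n = 7 the blocks have lengths 17, 21, 15.

tttttttttttttttttjjjjjjjjjjjjjjjjjjjjjwwwwwwwwwwwwwww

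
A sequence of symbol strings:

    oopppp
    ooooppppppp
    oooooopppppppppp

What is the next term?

ooooooooppppppppppppp

Each string has the form o^{2n} p^{3n+1} (n = 1, 2, …).
At n = 4 the blocks have lengths 8, 13.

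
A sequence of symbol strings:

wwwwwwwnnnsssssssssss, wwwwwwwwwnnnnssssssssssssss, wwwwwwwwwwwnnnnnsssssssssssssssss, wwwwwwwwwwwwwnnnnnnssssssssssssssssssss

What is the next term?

wwwwwwwwwwwwwwwnnnnnnnsssssssssssssssssssssss

Term n consists of 2n+1 w's, followed by n n's, followed by 3n+2 s's, where the shown terms are n = 3, 4, 5, 6.
For the next term, n = 7, so the run lengths are 15, 7, 23.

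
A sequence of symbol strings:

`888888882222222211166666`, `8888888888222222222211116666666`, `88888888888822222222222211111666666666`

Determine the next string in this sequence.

888888888888882222222222222211111166666666666

Each string has the form 8^{2n+2} 2^{2n+2} 1^{n} 6^{2n-1}, where the shown terms are n = 3, 4, 5.
For the next term, n = 6, so the run lengths are 14, 14, 6, 11.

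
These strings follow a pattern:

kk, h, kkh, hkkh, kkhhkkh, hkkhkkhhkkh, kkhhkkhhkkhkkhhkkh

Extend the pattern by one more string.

hkkhkkhhkkhkkhhkkhhkkhkkhhkkh

This is a Fibonacci-style word recurrence s(k) = s(k−2)·s(k−1): e.g. kk·h = kkh.
The next term joins hkkhkkhhkkh and kkhhkkhhkkhkkhhkkh.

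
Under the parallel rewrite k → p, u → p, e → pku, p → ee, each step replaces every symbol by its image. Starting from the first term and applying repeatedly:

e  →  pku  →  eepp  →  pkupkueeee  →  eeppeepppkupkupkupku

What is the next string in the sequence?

Replace each of the 20 characters of eeppeepppkupkupkupku in place — pku pku ee ee pku pku ee ee ee p p ee p p ee p p ee p p — and concatenate.

pkupkueeeepkupkueeeeeeppeeppeeppeepp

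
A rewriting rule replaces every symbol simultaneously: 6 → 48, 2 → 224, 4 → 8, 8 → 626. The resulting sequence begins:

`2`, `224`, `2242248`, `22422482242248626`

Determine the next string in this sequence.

Rewriting the 17 symbols of 22422482242248626 one by one yields 224 224 8 224 224 8 626 224 224 8 224 224 8 626 48 224 48; concatenated:

22422482242248626224224822422486264822448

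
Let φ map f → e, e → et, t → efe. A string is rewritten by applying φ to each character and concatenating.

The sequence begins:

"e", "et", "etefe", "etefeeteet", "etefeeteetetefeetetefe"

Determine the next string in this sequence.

Rewriting the 22 symbols of etefeeteetetefeetetefe one by one yields et efe et e et et efe et et efe et efe et e et et efe et efe et e et; concatenated:

etefeeteetetefeetetefeetefeeteetetefeetefeeteet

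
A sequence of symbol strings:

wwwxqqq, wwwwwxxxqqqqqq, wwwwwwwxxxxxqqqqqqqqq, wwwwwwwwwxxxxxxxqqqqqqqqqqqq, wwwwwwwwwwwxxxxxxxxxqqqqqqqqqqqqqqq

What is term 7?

wwwwwwwwwwwwwwwxxxxxxxxxxxxxqqqqqqqqqqqqqqqqqqqqq

Reading off run lengths: w runs 3, 5, 7, 9, 11; x runs 1, 3, 5, 7, 9; q runs 3, 6, 9, 12, 15 — each is linear in n (n = 1, 2, …).
Setting n = 7 gives 15, 13, 21 characters in each block.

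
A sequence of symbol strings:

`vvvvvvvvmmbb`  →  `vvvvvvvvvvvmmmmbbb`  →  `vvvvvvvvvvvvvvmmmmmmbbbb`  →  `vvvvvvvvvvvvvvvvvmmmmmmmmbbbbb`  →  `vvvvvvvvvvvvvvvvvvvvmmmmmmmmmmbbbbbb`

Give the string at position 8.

Term n consists of 3n+2 v's, followed by 2n-2 m's, followed by n b's, where the shown terms are n = 2, 3, 4, 5, 6.
At n = 9 the blocks have lengths 29, 16, 9.

vvvvvvvvvvvvvvvvvvvvvvvvvvvvvmmmmmmmmmmmmmmmmbbbbbbbbb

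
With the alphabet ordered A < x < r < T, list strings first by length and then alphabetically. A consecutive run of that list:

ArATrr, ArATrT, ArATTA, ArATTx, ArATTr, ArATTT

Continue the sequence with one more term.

The successor of ArATTT increments the rightmost position that isn't already T and resets every position after it to A.

ArxAAA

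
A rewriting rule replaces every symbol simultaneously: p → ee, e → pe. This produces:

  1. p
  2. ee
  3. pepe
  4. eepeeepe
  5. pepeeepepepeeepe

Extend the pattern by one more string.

Applying the rule to each of the 16 symbols of pepeeepepepeeepe gives the pieces ee pe ee pe pe pe ee pe ee pe ee pe pe pe ee pe, which concatenate to the answer.

eepeeepepepeeepeeepeeepepepeeepe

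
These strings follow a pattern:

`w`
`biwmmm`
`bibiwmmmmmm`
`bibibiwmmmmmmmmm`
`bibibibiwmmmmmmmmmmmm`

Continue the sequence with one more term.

bibibibibiwmmmmmmmmmmmmmmm

Every step adds bi to the front and mmm to the end of the previous string.
So the next term is bi·bibibibiwmmmmmmmmmmmm·mmm.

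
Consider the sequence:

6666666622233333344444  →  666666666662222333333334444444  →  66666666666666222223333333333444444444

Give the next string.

Reading off run lengths: 6 runs 8, 11, 14; 2 runs 3, 4, 5; 3 runs 6, 8, 10; 4 runs 5, 7, 9 — each is linear in n, where the shown terms are n = 3, 4, 5.
Setting n = 6 gives 17, 6, 12, 11 characters in each block.

6666666666666666622222233333333333344444444444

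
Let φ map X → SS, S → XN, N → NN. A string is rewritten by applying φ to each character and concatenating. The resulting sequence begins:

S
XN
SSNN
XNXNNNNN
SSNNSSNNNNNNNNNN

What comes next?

Rewriting the 16 symbols of SSNNSSNNNNNNNNNN one by one yields XN XN NN NN XN XN NN NN NN NN NN NN NN NN NN NN; concatenated:

XNXNNNNNXNXNNNNNNNNNNNNNNNNNNNNN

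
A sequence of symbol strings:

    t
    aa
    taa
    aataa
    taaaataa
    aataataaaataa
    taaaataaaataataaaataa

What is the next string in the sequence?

aataataaaataataaaataaaataataaaataa

This is a Fibonacci-style word recurrence s(k) = s(k−2)·s(k−1): e.g. t·aa = taa.
Continuing: aataataaaataa · taaaataaaataataaaataa gives term 8.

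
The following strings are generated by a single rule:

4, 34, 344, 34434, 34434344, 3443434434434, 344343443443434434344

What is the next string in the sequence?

3443434434434344343443443434434434

Each term (from the third on) is the previous term followed by the one before it: term 3 = 34·4 = 344.
Continuing: 344343443443434434344 · 3443434434434 gives term 8.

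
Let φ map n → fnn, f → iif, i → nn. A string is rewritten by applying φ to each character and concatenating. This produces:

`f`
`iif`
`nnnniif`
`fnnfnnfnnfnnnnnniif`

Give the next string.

iiffnnfnniiffnnfnniiffnnfnniiffnnfnnfnnfnnfnnfnnnnnniif

φ(fnnfnnfnnfnnnnnniif) expands symbol-by-symbol to iif fnn fnn iif fnn fnn iif fnn fnn iif fnn fnn fnn fnn fnn fnn nn nn iif; joining the 19 pieces gives the next term.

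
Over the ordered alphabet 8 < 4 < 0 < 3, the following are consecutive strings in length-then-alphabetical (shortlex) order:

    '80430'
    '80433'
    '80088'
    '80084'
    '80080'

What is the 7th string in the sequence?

80048

Continuing the enumeration 2 steps past 80080: 80080 → 80083 → (answer).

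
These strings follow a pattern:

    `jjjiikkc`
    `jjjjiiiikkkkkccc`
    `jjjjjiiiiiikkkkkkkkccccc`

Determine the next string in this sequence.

The n-th term is n+2 j's then 2n i's then 3n-1 k's then 2n-1 c's (n = 1, 2, …).
For the next term, n = 4, so the run lengths are 6, 8, 11, 7.

jjjjjjiiiiiiiikkkkkkkkkkkccccccc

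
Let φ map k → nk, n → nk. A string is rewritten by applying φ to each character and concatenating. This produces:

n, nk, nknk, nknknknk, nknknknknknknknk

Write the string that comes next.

φ(nknknknknknknknk) expands symbol-by-symbol to nk nk nk nk nk nk nk nk nk nk nk nk nk nk nk nk; joining the 16 pieces gives the next term.

nknknknknknknknknknknknknknknknk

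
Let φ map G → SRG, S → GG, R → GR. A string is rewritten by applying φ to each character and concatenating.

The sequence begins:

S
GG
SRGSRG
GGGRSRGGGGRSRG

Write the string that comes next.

Rewriting the 14 symbols of GGGRSRGGGGRSRG one by one yields SRG SRG SRG GR GG GR SRG SRG SRG SRG GR GG GR SRG; concatenated:

SRGSRGSRGGRGGGRSRGSRGSRGSRGGRGGGRSRG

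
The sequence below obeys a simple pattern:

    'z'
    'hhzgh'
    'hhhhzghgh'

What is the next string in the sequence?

s(k+1) = hh·s(k)·gh, so each term gains hh as a prefix and gh as a suffix.
Applying this once more to hhhhzghgh:

hhhhhhzghghgh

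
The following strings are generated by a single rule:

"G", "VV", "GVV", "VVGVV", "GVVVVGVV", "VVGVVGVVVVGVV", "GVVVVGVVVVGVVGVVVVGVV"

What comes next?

VVGVVGVVVVGVVGVVVVGVVVVGVVGVVVVGVV

Each term (from the third on) is the two preceding terms concatenated in order: term 3 = G·VV = GVV.
Continuing: VVGVVGVVVVGVV · GVVVVGVVVVGVVGVVVVGVV gives term 8.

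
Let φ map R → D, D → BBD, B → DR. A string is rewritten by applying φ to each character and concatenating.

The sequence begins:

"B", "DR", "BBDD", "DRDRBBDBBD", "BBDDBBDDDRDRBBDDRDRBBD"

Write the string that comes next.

φ(BBDDBBDDDRDRBBDDRDRBBD) expands symbol-by-symbol to DR DR BBD BBD DR DR BBD BBD BBD D BBD D DR DR BBD BBD D BBD D DR DR BBD; joining the 22 pieces gives the next term.

DRDRBBDBBDDRDRBBDBBDBBDDBBDDDRDRBBDBBDDBBDDDRDRBBD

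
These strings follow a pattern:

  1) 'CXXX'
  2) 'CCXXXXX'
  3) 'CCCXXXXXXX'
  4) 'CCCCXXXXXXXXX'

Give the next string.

Reading off run lengths: C runs 1, 2, 3, 4; X runs 3, 5, 7, 9 — each is linear in n, where the shown terms are n = 2, 3, 4, 5.
For the next term, n = 6, so the run lengths are 5, 11.

CCCCCXXXXXXXXXXX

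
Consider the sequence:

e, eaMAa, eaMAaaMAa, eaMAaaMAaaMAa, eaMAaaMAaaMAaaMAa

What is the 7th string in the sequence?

Each term is the previous one with aMAa appended.
From eaMAaaMAaaMAaaMAa, 2 further steps: eaMAaaMAaaMAaaMAa → eaMAaaMAaaMAaaMAaaMAa → (answer).

eaMAaaMAaaMAaaMAaaMAaaMAa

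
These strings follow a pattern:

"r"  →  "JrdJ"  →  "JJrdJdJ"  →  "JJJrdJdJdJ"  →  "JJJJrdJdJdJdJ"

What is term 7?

Each term wraps the previous one in J on the left and dJ on the right.
From JJJJrdJdJdJdJ, 2 further steps: JJJJrdJdJdJdJ → JJJJJrdJdJdJdJdJ → (answer).

JJJJJJrdJdJdJdJdJdJ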